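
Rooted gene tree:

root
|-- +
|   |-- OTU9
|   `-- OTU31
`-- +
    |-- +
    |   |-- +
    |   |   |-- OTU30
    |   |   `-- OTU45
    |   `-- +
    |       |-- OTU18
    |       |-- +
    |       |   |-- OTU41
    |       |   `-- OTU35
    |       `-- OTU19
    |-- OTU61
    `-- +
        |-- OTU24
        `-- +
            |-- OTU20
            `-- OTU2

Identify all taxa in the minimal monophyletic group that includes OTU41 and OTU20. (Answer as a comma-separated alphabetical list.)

OTU18, OTU19, OTU2, OTU20, OTU24, OTU30, OTU35, OTU41, OTU45, OTU61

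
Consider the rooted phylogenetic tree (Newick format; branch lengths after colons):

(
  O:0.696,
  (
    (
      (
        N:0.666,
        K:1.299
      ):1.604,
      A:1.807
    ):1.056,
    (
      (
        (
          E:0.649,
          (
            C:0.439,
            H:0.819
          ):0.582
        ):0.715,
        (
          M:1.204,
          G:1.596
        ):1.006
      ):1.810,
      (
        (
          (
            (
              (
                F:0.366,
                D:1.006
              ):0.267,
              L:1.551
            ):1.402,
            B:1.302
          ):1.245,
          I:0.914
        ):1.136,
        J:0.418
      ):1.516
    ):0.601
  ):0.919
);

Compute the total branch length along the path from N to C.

7.473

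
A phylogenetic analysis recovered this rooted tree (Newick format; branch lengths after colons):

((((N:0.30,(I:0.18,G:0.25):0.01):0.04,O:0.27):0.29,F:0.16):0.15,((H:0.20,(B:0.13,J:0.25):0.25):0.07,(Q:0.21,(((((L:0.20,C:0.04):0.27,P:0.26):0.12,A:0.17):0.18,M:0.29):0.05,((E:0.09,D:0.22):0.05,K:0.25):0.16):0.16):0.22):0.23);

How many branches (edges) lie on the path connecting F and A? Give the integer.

The MRCA of F and A is the root of the tree.
From F up to that node: 2 branches. From A up to the same node: 6 branches. Total: 2 + 6 = 8.

8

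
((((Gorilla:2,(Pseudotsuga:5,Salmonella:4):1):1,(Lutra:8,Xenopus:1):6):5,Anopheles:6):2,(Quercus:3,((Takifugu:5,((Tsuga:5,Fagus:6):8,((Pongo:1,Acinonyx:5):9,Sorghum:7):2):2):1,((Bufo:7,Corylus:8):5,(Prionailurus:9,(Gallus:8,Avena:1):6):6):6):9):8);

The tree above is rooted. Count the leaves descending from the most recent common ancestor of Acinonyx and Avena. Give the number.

The MRCA of Acinonyx and Avena is the node subtending ((Takifugu,((Tsuga,Fagus),((Pongo,Acinonyx),Sorghum))),((Bufo,Corylus),(Prionailurus,(Gallus,Avena)))).
That clade contains 11 terminal taxa: Acinonyx, Avena, Bufo, Corylus, Fagus, Gallus, Pongo, Prionailurus, Sorghum, Takifugu, Tsuga.

11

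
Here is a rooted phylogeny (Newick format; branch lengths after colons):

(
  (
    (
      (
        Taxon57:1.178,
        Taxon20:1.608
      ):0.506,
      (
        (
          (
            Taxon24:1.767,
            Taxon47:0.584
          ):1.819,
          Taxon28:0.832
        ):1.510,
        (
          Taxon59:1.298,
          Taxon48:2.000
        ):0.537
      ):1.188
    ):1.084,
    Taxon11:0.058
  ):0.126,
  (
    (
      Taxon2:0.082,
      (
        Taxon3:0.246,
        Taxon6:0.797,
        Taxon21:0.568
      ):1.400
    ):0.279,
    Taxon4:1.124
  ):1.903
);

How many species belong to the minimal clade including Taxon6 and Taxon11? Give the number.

13

The MRCA of Taxon6 and Taxon11 is the root, so the clade is the entire tree.
That clade contains 13 terminal taxa: Taxon11, Taxon2, Taxon20, Taxon21, Taxon24, Taxon28, Taxon3, Taxon4, Taxon47, Taxon48, Taxon57, Taxon59, Taxon6.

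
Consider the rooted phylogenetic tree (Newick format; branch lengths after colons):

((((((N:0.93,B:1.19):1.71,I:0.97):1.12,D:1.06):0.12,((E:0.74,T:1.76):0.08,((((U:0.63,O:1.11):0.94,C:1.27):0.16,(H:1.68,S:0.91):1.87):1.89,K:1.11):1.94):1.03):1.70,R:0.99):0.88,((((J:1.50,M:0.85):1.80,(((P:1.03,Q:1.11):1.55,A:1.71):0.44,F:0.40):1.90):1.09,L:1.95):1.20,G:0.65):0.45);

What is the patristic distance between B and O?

11.21

The path runs B → … → MRCA → … → O; the MRCA is the node subtending ((((N,B),I),D),((E,T),((((U,O),C),(H,S)),K))).
Branch lengths along that path: 1.19 + 1.71 + 1.12 + 0.12 + 1.03 + 1.94 + 1.89 + 0.16 + 0.94 + 1.11 = 11.21.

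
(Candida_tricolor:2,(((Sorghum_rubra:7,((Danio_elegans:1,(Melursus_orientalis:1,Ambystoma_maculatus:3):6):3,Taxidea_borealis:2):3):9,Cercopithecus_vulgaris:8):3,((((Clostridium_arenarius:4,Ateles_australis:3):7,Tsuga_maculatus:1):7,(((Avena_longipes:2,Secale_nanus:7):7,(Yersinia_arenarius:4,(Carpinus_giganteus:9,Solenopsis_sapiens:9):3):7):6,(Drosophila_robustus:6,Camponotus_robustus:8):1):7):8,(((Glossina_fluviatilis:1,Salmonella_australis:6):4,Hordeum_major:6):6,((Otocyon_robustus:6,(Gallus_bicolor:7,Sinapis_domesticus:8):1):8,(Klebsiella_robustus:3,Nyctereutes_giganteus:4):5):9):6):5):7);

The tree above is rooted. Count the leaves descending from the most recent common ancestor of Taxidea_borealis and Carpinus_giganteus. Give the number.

24

The MRCA of Taxidea_borealis and Carpinus_giganteus is the node subtending (((Sorghum_rubra,((Danio_elegans,(Melursus_orientalis,Ambystoma_maculatus)),Taxidea_borealis)),Cercopithecus_vulgaris),((((Clostridium_arenarius,Ateles_australis),Tsuga_maculatus),(((Avena_longipes,Secale_nanus),(Yersinia_arenarius,(Carpinus_giganteus,Solenopsis_sapiens))),(Drosophila_robustus,Camponotus_robustus))),(((Glossina_fluviatilis,Salmonella_australis),Hordeum_major),((Otocyon_robustus,(Gallus_bicolor,Sinapis_domesticus)),(Klebsiella_robustus,Nyctereutes_giganteus))))).
That clade contains 24 terminal taxa: Ambystoma_maculatus, Ateles_australis, Avena_longipes, Camponotus_robustus, Carpinus_giganteus, Cercopithecus_vulgaris, Clostridium_arenarius, Danio_elegans, Drosophila_robustus, Gallus_bicolor, Glossina_fluviatilis, Hordeum_major, Klebsiella_robustus, Melursus_orientalis, Nyctereutes_giganteus, Otocyon_robustus, Salmonella_australis, Secale_nanus, Sinapis_domesticus, Solenopsis_sapiens, Sorghum_rubra, Taxidea_borealis, Tsuga_maculatus, Yersinia_arenarius.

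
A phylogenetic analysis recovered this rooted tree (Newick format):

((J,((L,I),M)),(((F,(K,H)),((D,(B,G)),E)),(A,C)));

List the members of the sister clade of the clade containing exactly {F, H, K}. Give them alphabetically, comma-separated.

B, D, E, G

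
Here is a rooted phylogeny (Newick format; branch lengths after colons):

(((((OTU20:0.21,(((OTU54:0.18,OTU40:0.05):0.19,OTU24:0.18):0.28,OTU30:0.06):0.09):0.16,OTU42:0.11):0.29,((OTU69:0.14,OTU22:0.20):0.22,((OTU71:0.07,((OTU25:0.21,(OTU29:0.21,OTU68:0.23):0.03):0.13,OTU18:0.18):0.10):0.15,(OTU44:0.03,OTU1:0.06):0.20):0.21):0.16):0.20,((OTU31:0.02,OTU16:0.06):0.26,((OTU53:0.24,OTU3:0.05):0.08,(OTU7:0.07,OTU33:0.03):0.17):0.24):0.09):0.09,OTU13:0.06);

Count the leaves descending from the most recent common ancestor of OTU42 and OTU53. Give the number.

21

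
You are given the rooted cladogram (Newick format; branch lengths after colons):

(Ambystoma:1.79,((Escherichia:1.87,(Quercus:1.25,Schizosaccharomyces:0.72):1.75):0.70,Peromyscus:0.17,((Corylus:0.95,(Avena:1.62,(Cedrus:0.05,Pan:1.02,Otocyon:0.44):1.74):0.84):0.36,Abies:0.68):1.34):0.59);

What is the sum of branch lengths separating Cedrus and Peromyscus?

4.50

The path runs Cedrus → … → MRCA → … → Peromyscus; the MRCA is the node subtending ((Escherichia,(Quercus,Schizosaccharomyces)),Peromyscus,((Corylus,(Avena,(Cedrus,Pan,Otocyon))),Abies)).
Branch lengths along that path: 0.05 + 1.74 + 0.84 + 0.36 + 1.34 + 0.17 = 4.50.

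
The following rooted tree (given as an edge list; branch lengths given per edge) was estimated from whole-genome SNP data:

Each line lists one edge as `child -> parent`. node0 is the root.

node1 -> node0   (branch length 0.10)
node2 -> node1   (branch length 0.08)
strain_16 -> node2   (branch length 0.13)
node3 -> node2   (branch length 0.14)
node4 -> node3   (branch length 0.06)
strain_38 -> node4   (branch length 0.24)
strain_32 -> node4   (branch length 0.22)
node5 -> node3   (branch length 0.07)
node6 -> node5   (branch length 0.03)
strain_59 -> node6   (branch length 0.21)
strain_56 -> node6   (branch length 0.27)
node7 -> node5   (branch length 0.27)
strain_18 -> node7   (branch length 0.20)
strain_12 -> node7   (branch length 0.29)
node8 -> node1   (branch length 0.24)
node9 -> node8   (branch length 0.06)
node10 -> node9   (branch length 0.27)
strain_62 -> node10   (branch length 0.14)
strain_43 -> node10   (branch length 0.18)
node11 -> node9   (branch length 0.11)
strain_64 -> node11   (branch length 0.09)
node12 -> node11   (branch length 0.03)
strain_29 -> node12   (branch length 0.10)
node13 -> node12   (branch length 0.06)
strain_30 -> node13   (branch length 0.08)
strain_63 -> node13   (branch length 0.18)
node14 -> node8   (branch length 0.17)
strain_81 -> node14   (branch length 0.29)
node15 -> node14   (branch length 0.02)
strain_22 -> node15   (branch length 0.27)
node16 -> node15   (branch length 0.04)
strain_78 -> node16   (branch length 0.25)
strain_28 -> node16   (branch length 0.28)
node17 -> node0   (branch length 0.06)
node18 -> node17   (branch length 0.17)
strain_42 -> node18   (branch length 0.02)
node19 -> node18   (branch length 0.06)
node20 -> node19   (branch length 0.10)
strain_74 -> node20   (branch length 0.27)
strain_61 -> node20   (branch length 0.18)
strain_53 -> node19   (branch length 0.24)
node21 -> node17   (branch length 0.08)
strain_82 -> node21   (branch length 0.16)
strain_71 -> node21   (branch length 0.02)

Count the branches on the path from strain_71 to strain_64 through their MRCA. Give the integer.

8

The MRCA of strain_71 and strain_64 is the root of the tree.
From strain_71 up to that node: 3 branches. From strain_64 up to the same node: 5 branches. Total: 3 + 5 = 8.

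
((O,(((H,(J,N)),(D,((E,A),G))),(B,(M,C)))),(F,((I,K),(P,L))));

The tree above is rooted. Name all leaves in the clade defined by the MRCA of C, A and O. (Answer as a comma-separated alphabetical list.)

A, B, C, D, E, G, H, J, M, N, O

Tracing C: it sits inside (M,C).
Tracing A: it sits inside (E,A).
Tracing O: it sits inside (O,(((H,(J,N)),(D,((E,A),G))),(B,(M,C)))).
The smallest clade enclosing all 3 is (O,(((H,(J,N)),(D,((E,A),G))),(B,(M,C)))); the answer is its 11 terminal taxa in alphabetical order.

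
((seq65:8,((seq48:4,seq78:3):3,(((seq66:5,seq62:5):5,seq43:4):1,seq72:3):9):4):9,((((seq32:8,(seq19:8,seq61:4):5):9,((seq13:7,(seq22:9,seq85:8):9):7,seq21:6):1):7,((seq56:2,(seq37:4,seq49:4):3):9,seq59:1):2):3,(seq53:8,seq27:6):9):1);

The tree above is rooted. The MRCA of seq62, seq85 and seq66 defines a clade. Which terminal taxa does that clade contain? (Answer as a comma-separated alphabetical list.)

seq13, seq19, seq21, seq22, seq27, seq32, seq37, seq43, seq48, seq49, seq53, seq56, seq59, seq61, seq62, seq65, seq66, seq72, seq78, seq85

Tracing seq62: it sits inside (seq66,seq62).
Tracing seq85: it sits inside (seq22,seq85).
Tracing seq66: it sits inside (seq66,seq62).
The smallest clade enclosing all 3 is the whole tree (their MRCA is the root), so the answer is all 20 tips in alphabetical order.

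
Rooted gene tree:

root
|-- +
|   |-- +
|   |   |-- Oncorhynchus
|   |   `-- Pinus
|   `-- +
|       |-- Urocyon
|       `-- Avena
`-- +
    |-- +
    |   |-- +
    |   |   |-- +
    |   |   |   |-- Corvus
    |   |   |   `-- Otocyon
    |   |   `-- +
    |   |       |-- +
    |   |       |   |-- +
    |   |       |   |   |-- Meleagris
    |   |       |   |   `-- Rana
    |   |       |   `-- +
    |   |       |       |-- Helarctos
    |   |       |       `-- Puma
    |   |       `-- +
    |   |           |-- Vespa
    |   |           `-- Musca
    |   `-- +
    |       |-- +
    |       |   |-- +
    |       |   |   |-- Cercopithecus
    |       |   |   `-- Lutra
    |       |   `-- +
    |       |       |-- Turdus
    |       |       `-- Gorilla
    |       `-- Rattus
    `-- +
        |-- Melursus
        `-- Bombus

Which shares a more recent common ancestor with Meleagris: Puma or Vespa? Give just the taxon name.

Puma

The MRCA of Meleagris and Puma subtends ((Meleagris,Rana),(Helarctos,Puma)) (4 taxa).
The MRCA of Meleagris and Vespa subtends (((Meleagris,Rana),(Helarctos,Puma)),(Vespa,Musca)) (6 taxa).
The first is nested inside the second, so Meleagris shares a more recent common ancestor with Puma.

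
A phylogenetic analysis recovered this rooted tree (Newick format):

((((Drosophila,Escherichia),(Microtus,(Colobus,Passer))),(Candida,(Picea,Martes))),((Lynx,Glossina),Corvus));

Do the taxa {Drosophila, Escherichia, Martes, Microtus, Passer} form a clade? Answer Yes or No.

The MRCA of the listed taxa subtends (((Drosophila,Escherichia),(Microtus,(Colobus,Passer))),(Candida,(Picea,Martes))).
That clade also contains Candida, Colobus, Picea, which are not in the proposed group, so the group is not monophyletic.

No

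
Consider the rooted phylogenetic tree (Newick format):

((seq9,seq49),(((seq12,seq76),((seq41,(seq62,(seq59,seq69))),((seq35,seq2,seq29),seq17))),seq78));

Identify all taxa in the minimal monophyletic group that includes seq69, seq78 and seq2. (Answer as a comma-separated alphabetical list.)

Tracing seq69: it sits inside (seq59,seq69).
Tracing seq78: it sits inside (((seq12,seq76),((seq41,(seq62,(seq59,seq69))),((seq35,seq2,seq29),seq17))),seq78).
Tracing seq2: it sits inside (seq35,seq2,seq29).
The smallest clade enclosing all 3 is (((seq12,seq76),((seq41,(seq62,(seq59,seq69))),((seq35,seq2,seq29),seq17))),seq78); the answer is its 11 terminal taxa in alphabetical order.

seq12, seq17, seq2, seq29, seq35, seq41, seq59, seq62, seq69, seq76, seq78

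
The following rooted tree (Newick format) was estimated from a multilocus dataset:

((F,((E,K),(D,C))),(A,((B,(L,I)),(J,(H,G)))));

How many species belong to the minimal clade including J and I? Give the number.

The MRCA of J and I is the node subtending ((B,(L,I)),(J,(H,G))).
That clade contains 6 terminal taxa: B, G, H, I, J, L.

6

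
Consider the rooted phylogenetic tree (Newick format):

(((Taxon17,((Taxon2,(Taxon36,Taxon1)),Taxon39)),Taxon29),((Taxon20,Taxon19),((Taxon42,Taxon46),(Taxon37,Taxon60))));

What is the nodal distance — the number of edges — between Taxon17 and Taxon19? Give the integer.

6

The MRCA of Taxon17 and Taxon19 is the root of the tree.
From Taxon17 up to that node: 3 branches. From Taxon19 up to the same node: 3 branches. Total: 3 + 3 = 6.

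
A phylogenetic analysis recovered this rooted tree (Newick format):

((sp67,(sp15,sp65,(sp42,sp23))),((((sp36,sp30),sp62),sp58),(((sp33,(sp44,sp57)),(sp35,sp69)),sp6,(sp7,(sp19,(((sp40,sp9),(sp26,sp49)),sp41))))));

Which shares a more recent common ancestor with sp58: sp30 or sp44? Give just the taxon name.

The MRCA of sp58 and sp30 subtends (((sp36,sp30),sp62),sp58) (4 taxa).
The MRCA of sp58 and sp44 subtends ((((sp36,sp30),sp62),sp58),(((sp33,(sp44,sp57)),(sp35,sp69)),sp6,(sp7,(sp19,(((sp40,sp9),(sp26,sp49)),sp41))))) (17 taxa).
The first is nested inside the second, so sp58 shares a more recent common ancestor with sp30.

sp30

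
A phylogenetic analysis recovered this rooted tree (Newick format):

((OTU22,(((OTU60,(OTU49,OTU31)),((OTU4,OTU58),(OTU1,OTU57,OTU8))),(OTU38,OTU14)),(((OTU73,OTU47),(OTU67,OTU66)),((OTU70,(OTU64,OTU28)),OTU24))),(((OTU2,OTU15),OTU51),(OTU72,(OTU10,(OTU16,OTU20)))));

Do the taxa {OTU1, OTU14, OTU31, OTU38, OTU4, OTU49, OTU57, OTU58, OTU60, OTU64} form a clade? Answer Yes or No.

The MRCA of the listed taxa subtends (OTU22,(((OTU60,(OTU49,OTU31)),((OTU4,OTU58),(OTU1,OTU57,OTU8))),(OTU38,OTU14)),(((OTU73,OTU47),(OTU67,OTU66)),((OTU70,(OTU64,OTU28)),OTU24))).
That clade also contains OTU22, OTU24, OTU28, OTU47, OTU66, OTU67, OTU70, OTU73, OTU8, which are not in the proposed group, so the group is not monophyletic.

No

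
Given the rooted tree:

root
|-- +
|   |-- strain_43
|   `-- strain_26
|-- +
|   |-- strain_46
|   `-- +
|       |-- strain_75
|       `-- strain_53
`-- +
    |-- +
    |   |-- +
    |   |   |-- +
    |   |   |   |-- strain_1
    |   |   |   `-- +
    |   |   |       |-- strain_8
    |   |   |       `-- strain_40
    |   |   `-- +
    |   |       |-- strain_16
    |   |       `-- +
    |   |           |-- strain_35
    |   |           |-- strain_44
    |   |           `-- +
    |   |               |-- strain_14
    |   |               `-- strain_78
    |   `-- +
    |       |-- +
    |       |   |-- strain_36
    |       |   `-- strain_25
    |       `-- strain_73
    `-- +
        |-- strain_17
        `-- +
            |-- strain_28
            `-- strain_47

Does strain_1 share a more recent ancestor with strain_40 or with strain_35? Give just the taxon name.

strain_40

The MRCA of strain_1 and strain_40 subtends (strain_1,(strain_8,strain_40)) (3 taxa).
The MRCA of strain_1 and strain_35 subtends ((strain_1,(strain_8,strain_40)),(strain_16,(strain_35,strain_44,(strain_14,strain_78)))) (8 taxa).
The first is nested inside the second, so strain_1 shares a more recent common ancestor with strain_40.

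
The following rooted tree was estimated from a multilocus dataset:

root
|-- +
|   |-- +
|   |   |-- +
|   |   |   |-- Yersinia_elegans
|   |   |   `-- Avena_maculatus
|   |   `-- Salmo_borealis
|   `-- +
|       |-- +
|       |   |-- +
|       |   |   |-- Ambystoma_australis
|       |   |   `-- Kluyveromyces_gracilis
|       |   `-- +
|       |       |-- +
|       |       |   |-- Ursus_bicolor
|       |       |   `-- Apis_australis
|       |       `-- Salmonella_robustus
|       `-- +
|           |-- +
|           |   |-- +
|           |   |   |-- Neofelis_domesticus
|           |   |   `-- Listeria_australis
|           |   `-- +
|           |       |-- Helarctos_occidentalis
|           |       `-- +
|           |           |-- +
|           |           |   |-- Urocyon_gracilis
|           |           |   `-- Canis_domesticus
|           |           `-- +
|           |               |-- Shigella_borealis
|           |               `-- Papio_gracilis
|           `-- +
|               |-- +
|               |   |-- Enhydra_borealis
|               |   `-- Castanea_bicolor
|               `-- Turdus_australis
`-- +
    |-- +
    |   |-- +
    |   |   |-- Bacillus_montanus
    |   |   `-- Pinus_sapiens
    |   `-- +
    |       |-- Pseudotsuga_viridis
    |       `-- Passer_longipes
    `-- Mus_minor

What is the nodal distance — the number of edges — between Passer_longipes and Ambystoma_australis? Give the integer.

The MRCA of Passer_longipes and Ambystoma_australis is the root of the tree.
From Passer_longipes up to that node: 4 branches. From Ambystoma_australis up to the same node: 5 branches. Total: 4 + 5 = 9.

9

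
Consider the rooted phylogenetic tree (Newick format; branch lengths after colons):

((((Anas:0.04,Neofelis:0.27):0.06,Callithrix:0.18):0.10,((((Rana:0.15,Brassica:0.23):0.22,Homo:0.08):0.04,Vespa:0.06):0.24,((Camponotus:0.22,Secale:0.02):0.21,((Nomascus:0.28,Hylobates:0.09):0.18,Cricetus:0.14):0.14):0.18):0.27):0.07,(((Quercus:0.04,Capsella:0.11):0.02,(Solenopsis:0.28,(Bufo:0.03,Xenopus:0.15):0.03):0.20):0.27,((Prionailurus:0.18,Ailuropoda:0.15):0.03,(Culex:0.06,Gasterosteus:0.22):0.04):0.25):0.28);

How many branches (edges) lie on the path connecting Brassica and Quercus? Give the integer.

10

The MRCA of Brassica and Quercus is the root of the tree.
From Brassica up to that node: 6 branches. From Quercus up to the same node: 4 branches. Total: 6 + 4 = 10.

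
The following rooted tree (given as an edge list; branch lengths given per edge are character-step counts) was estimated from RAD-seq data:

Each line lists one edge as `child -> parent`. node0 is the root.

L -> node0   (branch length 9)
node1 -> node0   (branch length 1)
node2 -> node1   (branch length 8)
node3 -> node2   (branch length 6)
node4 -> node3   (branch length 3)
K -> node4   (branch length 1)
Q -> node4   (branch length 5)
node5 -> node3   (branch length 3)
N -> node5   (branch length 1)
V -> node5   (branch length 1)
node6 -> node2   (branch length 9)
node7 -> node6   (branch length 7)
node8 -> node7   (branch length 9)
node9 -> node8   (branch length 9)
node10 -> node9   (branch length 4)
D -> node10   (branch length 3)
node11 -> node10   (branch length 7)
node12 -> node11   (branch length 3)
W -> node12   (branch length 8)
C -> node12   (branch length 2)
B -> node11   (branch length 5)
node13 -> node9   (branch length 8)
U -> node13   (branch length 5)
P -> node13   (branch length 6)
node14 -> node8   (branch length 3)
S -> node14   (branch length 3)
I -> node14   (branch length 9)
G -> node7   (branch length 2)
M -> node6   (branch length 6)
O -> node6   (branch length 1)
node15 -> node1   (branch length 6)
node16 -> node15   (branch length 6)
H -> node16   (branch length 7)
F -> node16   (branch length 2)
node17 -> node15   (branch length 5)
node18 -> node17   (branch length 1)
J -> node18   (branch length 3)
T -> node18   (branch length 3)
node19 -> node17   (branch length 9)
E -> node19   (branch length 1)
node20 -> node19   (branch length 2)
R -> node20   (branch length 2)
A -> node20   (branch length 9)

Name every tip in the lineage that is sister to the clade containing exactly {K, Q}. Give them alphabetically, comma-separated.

N, V

The clade containing exactly {K, Q} attaches to the tree at the node subtending ((K,Q),(N,V)).
The other lineage descending from that same node — the sister group — is (N,V); its 2 tips in alphabetical order are the answer.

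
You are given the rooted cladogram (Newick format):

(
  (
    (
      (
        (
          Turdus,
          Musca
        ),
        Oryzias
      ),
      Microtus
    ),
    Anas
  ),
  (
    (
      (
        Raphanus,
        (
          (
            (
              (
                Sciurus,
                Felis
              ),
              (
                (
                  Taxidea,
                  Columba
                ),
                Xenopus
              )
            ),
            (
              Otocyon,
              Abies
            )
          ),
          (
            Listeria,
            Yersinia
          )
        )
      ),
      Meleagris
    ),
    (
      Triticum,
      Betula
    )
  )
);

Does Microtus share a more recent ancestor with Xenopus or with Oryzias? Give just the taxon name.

Oryzias

The MRCA of Microtus and Oryzias subtends (((Turdus,Musca),Oryzias),Microtus) (4 taxa).
The MRCA of Microtus and Xenopus is the root, subtending the entire tree (18 taxa).
The first is nested inside the second, so Microtus shares a more recent common ancestor with Oryzias.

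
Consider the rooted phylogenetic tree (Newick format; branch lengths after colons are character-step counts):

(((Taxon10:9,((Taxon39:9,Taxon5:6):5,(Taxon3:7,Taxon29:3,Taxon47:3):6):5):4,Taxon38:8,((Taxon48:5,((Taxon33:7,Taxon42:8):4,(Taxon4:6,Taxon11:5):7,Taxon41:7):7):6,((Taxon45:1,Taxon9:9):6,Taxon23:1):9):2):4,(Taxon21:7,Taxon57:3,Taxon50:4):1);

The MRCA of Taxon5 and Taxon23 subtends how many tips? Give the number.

The MRCA of Taxon5 and Taxon23 is the node subtending ((Taxon10,((Taxon39,Taxon5),(Taxon3,Taxon29,Taxon47))),Taxon38,((Taxon48,((Taxon33,Taxon42),(Taxon4,Taxon11),Taxon41)),((Taxon45,Taxon9),Taxon23))).
That clade contains 16 terminal taxa: Taxon10, Taxon11, Taxon23, Taxon29, Taxon3, Taxon33, Taxon38, Taxon39, Taxon4, Taxon41, Taxon42, Taxon45, Taxon47, Taxon48, Taxon5, Taxon9.

16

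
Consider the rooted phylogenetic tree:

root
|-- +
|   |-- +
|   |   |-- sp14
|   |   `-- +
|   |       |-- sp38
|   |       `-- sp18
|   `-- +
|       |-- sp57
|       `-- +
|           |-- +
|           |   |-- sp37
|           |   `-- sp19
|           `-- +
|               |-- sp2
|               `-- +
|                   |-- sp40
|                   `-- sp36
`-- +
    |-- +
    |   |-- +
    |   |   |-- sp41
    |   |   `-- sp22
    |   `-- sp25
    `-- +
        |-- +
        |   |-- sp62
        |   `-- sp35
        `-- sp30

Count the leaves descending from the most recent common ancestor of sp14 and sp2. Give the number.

9

The MRCA of sp14 and sp2 is the node subtending ((sp14,(sp38,sp18)),(sp57,((sp37,sp19),(sp2,(sp40,sp36))))).
That clade contains 9 terminal taxa: sp14, sp18, sp19, sp2, sp36, sp37, sp38, sp40, sp57.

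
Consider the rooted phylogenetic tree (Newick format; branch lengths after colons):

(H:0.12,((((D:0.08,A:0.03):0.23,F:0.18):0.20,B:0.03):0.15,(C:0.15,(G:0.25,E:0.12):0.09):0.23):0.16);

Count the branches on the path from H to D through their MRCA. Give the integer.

The MRCA of H and D is the root of the tree.
From H up to that node: 1 branch. From D up to the same node: 5 branches. Total: 1 + 5 = 6.

6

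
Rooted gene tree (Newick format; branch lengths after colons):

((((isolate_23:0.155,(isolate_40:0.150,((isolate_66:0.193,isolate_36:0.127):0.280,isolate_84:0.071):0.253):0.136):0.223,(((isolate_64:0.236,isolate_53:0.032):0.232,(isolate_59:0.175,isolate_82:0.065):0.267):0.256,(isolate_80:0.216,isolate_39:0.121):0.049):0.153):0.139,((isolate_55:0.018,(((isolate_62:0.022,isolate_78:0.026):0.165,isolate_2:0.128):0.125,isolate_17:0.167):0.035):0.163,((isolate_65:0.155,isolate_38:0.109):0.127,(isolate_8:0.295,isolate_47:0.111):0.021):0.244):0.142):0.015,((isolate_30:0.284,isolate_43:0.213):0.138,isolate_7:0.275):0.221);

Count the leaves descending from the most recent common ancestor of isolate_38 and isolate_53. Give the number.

The MRCA of isolate_38 and isolate_53 is the node subtending (((isolate_23,(isolate_40,((isolate_66,isolate_36),isolate_84))),(((isolate_64,isolate_53),(isolate_59,isolate_82)),(isolate_80,isolate_39))),((isolate_55,(((isolate_62,isolate_78),isolate_2),isolate_17)),((isolate_65,isolate_38),(isolate_8,isolate_47)))).
That clade contains 20 terminal taxa: isolate_17, isolate_2, isolate_23, isolate_36, isolate_38, isolate_39, isolate_40, isolate_47, isolate_53, isolate_55, isolate_59, isolate_62, isolate_64, isolate_65, isolate_66, isolate_78, isolate_8, isolate_80, isolate_82, isolate_84.

20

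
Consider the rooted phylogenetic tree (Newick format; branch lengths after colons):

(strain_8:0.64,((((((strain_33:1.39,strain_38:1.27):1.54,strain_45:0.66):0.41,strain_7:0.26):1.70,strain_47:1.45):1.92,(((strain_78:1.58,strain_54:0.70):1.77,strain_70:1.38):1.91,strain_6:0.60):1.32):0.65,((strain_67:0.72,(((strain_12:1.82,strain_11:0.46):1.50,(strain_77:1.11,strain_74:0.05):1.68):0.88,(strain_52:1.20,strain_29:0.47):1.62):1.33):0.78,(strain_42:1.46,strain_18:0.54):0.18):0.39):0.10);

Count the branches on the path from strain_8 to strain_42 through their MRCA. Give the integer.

5

The MRCA of strain_8 and strain_42 is the root of the tree.
From strain_8 up to that node: 1 branch. From strain_42 up to the same node: 4 branches. Total: 1 + 4 = 5.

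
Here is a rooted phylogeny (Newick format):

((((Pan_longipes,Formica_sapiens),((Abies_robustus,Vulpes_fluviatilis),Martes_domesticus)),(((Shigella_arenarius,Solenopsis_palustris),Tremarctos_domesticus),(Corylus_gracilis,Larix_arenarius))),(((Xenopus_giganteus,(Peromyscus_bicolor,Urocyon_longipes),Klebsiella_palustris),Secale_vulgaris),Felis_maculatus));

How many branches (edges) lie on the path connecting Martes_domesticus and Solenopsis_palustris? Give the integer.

7

The MRCA of Martes_domesticus and Solenopsis_palustris is the node subtending (((Pan_longipes,Formica_sapiens),((Abies_robustus,Vulpes_fluviatilis),Martes_domesticus)),(((Shigella_arenarius,Solenopsis_palustris),Tremarctos_domesticus),(Corylus_gracilis,Larix_arenarius))).
From Martes_domesticus up to that node: 3 branches. From Solenopsis_palustris up to the same node: 4 branches. Total: 3 + 4 = 7.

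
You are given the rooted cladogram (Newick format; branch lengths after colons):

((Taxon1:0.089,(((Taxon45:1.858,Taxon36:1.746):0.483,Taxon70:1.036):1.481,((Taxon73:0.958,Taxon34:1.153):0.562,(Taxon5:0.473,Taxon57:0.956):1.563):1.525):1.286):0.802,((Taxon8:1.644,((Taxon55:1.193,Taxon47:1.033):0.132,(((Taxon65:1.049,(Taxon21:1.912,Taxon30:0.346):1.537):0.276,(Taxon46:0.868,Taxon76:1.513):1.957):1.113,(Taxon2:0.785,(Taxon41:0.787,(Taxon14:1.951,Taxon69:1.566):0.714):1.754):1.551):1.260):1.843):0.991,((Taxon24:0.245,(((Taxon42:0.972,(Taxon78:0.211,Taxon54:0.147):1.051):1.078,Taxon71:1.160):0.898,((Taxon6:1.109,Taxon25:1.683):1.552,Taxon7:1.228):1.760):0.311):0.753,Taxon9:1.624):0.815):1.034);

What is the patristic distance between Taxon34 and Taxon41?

The path runs Taxon34 → … → MRCA → … → Taxon41; the MRCA is the root of the tree.
Branch lengths along that path: 1.153 + 0.562 + 1.525 + 1.286 + 0.802 + 1.034 + 0.991 + 1.843 + 1.260 + 1.551 + 1.754 + 0.787 = 14.548.

14.548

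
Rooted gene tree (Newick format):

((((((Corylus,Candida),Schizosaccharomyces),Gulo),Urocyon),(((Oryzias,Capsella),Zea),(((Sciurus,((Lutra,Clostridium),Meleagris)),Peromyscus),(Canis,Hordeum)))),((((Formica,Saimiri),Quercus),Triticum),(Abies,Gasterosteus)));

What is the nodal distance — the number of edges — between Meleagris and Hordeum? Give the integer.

6

The MRCA of Meleagris and Hordeum is the node subtending (((Sciurus,((Lutra,Clostridium),Meleagris)),Peromyscus),(Canis,Hordeum)).
From Meleagris up to that node: 4 branches. From Hordeum up to the same node: 2 branches. Total: 4 + 2 = 6.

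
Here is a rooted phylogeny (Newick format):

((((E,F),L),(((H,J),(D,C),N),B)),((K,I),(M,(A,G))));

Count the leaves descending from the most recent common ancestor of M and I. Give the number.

5

The MRCA of M and I is the node subtending ((K,I),(M,(A,G))).
That clade contains 5 terminal taxa: A, G, I, K, M.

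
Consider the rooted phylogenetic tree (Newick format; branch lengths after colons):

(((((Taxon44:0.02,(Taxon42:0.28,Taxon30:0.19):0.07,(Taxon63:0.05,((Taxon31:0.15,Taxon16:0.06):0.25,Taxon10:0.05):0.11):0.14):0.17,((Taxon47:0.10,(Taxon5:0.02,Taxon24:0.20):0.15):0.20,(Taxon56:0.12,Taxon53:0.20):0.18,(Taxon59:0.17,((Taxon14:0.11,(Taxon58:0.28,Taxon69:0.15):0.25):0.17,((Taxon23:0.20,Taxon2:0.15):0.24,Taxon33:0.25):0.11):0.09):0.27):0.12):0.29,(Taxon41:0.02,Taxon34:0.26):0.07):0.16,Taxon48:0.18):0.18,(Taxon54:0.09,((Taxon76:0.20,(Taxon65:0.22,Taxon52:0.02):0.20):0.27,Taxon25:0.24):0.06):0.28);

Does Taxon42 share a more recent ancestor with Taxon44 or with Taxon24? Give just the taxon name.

The MRCA of Taxon42 and Taxon44 subtends (Taxon44,(Taxon42,Taxon30),(Taxon63,((Taxon31,Taxon16),Taxon10))) (7 taxa).
The MRCA of Taxon42 and Taxon24 subtends ((Taxon44,(Taxon42,Taxon30),(Taxon63,((Taxon31,Taxon16),Taxon10))),((Taxon47,(Taxon5,Taxon24)),(Taxon56,Taxon53),(Taxon59,((Taxon14,(Taxon58,Taxon69)),((Taxon23,Taxon2),Taxon33))))) (19 taxa).
The first is nested inside the second, so Taxon42 shares a more recent common ancestor with Taxon44.

Taxon44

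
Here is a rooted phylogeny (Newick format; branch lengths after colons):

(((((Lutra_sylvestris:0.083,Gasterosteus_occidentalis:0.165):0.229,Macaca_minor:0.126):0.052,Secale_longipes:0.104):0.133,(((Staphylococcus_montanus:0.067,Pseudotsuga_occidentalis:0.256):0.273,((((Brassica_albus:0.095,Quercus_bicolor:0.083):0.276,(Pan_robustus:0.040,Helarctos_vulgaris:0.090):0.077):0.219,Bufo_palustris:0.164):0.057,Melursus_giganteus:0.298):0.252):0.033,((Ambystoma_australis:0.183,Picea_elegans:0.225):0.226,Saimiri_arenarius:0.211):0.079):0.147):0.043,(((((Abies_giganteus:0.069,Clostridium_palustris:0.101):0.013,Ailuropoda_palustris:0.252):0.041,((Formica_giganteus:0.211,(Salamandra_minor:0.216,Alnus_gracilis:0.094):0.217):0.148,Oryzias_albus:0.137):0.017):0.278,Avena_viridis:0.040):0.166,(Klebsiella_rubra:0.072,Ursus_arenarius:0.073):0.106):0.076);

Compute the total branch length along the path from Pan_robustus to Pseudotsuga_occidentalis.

1.174

The path runs Pan_robustus → … → MRCA → … → Pseudotsuga_occidentalis; the MRCA is the node subtending ((Staphylococcus_montanus,Pseudotsuga_occidentalis),((((Brassica_albus,Quercus_bicolor),(Pan_robustus,Helarctos_vulgaris)),Bufo_palustris),Melursus_giganteus)).
Branch lengths along that path: 0.040 + 0.077 + 0.219 + 0.057 + 0.252 + 0.273 + 0.256 = 1.174.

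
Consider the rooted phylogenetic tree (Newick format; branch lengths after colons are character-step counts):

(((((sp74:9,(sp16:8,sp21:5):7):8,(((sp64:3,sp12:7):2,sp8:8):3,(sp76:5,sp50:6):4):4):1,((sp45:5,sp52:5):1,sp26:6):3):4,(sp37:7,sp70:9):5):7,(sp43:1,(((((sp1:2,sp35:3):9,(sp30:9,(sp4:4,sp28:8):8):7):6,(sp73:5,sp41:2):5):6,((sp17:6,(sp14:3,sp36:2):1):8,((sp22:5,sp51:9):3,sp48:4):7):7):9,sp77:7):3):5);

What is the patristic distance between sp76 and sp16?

The path runs sp76 → … → MRCA → … → sp16; the MRCA is the node subtending ((sp74,(sp16,sp21)),(((sp64,sp12),sp8),(sp76,sp50))).
Branch lengths along that path: 5 + 4 + 4 + 8 + 7 + 8 = 36.

36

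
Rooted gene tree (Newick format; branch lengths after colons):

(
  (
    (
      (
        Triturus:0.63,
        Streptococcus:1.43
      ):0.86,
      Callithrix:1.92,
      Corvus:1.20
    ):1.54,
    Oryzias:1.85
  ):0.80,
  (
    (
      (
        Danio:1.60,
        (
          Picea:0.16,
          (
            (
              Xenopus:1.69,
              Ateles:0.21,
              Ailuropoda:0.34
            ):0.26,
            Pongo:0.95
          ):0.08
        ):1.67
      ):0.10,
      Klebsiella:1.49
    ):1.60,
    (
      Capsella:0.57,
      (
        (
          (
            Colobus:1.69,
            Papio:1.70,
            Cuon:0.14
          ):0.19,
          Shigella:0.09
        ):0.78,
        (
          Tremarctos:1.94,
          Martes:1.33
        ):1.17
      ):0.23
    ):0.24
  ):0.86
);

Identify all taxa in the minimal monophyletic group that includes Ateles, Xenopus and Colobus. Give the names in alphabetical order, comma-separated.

Ailuropoda, Ateles, Capsella, Colobus, Cuon, Danio, Klebsiella, Martes, Papio, Picea, Pongo, Shigella, Tremarctos, Xenopus

Tracing Ateles: it sits inside (Xenopus,Ateles,Ailuropoda).
Tracing Xenopus: it sits inside (Xenopus,Ateles,Ailuropoda).
Tracing Colobus: it sits inside (Colobus,Papio,Cuon).
The smallest clade enclosing all 3 is (((Danio,(Picea,((Xenopus,Ateles,Ailuropoda),Pongo))),Klebsiella),(Capsella,(((Colobus,Papio,Cuon),Shigella),(Tremarctos,Martes)))); the answer is its 14 terminal taxa in alphabetical order.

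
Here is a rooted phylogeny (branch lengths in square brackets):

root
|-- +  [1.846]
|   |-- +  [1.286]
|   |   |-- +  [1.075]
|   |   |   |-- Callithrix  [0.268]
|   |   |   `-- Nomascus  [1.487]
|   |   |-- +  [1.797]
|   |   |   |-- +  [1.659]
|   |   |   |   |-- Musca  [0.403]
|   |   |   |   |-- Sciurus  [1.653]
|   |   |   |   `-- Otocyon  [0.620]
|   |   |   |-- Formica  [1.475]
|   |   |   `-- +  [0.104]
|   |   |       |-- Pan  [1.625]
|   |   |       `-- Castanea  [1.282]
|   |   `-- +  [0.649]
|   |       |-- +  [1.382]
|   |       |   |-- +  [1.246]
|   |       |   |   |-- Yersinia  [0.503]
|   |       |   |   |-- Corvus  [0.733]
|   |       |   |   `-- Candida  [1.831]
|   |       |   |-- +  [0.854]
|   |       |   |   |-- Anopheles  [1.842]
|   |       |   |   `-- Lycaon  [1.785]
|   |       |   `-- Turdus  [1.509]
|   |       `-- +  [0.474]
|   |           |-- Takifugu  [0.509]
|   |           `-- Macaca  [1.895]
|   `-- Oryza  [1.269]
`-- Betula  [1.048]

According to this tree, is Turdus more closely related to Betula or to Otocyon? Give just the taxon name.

Otocyon

The MRCA of Turdus and Otocyon subtends ((Callithrix,Nomascus),((Musca,Sciurus,Otocyon),Formica,(Pan,Castanea)),(((Yersinia,Corvus,Candida),(Anopheles,Lycaon),Turdus),(Takifugu,Macaca))) (16 taxa).
The MRCA of Turdus and Betula is the root, subtending the entire tree (18 taxa).
The first is nested inside the second, so Turdus shares a more recent common ancestor with Otocyon.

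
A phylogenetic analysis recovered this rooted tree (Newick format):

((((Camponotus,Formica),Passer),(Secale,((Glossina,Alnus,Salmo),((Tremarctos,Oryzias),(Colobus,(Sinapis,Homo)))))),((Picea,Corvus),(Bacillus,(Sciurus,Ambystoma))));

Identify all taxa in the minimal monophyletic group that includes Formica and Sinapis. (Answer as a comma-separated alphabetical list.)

Alnus, Camponotus, Colobus, Formica, Glossina, Homo, Oryzias, Passer, Salmo, Secale, Sinapis, Tremarctos

Tracing Formica: it sits inside (Camponotus,Formica).
Tracing Sinapis: it sits inside (Sinapis,Homo).
The smallest clade enclosing both is (((Camponotus,Formica),Passer),(Secale,((Glossina,Alnus,Salmo),((Tremarctos,Oryzias),(Colobus,(Sinapis,Homo)))))); the answer is its 12 terminal taxa in alphabetical order.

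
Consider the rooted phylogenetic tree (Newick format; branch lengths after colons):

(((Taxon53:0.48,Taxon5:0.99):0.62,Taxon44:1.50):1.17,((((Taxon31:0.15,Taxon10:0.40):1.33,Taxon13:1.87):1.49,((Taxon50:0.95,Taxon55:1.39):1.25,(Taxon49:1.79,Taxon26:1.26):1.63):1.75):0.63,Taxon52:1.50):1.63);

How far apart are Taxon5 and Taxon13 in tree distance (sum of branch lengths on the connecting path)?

8.40

The path runs Taxon5 → … → MRCA → … → Taxon13; the MRCA is the root of the tree.
Branch lengths along that path: 0.99 + 0.62 + 1.17 + 1.63 + 0.63 + 1.49 + 1.87 = 8.40.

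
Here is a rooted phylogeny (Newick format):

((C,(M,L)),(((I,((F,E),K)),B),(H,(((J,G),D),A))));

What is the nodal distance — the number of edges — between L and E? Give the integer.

9

The MRCA of L and E is the root of the tree.
From L up to that node: 3 branches. From E up to the same node: 6 branches. Total: 3 + 6 = 9.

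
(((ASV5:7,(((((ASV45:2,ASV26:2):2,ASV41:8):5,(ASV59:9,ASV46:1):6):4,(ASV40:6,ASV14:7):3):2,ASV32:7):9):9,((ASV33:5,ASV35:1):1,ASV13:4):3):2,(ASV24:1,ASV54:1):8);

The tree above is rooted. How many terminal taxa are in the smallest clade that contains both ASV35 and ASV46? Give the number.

The MRCA of ASV35 and ASV46 is the node subtending ((ASV5,(((((ASV45,ASV26),ASV41),(ASV59,ASV46)),(ASV40,ASV14)),ASV32)),((ASV33,ASV35),ASV13)).
That clade contains 12 terminal taxa: ASV13, ASV14, ASV26, ASV32, ASV33, ASV35, ASV40, ASV41, ASV45, ASV46, ASV5, ASV59.

12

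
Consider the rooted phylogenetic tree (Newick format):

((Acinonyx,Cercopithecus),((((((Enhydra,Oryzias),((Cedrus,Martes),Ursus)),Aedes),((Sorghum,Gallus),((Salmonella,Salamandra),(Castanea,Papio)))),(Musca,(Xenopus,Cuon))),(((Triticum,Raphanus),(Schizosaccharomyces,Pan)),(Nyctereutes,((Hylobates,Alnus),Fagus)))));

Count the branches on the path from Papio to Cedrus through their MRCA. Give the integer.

The MRCA of Papio and Cedrus is the node subtending ((((Enhydra,Oryzias),((Cedrus,Martes),Ursus)),Aedes),((Sorghum,Gallus),((Salmonella,Salamandra),(Castanea,Papio)))).
From Papio up to that node: 4 branches. From Cedrus up to the same node: 5 branches. Total: 4 + 5 = 9.

9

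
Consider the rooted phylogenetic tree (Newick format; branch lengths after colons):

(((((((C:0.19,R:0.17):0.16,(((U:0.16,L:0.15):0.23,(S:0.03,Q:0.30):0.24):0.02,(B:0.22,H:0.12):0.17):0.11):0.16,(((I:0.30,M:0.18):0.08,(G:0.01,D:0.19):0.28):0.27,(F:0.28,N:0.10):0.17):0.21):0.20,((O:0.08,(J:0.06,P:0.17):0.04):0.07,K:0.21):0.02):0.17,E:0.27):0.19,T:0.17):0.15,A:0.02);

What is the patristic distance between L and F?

1.33

The path runs L → … → MRCA → … → F; the MRCA is the node subtending (((C,R),(((U,L),(S,Q)),(B,H))),(((I,M),(G,D)),(F,N))).
Branch lengths along that path: 0.15 + 0.23 + 0.02 + 0.11 + 0.16 + 0.21 + 0.17 + 0.28 = 1.33.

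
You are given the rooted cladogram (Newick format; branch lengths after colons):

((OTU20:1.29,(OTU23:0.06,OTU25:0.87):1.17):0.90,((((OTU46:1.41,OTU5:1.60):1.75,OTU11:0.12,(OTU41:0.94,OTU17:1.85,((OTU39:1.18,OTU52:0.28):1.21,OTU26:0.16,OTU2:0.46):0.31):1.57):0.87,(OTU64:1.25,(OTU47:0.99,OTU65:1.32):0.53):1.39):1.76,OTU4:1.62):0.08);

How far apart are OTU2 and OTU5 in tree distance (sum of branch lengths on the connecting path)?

The path runs OTU2 → … → MRCA → … → OTU5; the MRCA is the node subtending ((OTU46,OTU5),OTU11,(OTU41,OTU17,((OTU39,OTU52),OTU26,OTU2))).
Branch lengths along that path: 0.46 + 0.31 + 1.57 + 1.75 + 1.60 = 5.69.

5.69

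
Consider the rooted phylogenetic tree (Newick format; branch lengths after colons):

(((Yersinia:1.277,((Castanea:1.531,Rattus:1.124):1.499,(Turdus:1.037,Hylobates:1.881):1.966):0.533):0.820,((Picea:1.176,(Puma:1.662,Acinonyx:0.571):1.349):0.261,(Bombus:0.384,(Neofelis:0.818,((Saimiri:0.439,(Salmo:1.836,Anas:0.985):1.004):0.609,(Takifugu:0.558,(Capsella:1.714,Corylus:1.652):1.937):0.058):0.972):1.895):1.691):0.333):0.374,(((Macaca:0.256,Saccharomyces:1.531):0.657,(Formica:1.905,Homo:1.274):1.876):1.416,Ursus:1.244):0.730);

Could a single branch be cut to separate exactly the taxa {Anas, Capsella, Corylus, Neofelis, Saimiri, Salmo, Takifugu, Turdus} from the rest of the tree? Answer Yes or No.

The MRCA of the listed taxa subtends ((Yersinia,((Castanea,Rattus),(Turdus,Hylobates))),((Picea,(Puma,Acinonyx)),(Bombus,(Neofelis,((Saimiri,(Salmo,Anas)),(Takifugu,(Capsella,Corylus))))))).
That clade also contains Acinonyx, Bombus, Castanea, Hylobates, Picea, Puma, Rattus, Yersinia, which are not in the proposed group, so the group is not monophyletic.

No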